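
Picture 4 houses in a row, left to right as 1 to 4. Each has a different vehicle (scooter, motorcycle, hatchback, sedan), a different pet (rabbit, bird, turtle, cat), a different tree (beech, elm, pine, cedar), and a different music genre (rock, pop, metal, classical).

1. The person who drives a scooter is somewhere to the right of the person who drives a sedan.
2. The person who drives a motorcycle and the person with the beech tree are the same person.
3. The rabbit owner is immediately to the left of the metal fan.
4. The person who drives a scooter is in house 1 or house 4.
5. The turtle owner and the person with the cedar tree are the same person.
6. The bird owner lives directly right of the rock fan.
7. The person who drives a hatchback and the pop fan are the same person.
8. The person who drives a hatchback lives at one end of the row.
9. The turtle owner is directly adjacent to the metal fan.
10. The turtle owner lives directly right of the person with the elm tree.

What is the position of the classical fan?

4

The person who drives a scooter is in house 4 (clue 4).
House 1 vehicle: only hatchback fits.
Clue 7: the pop fan is in house 1.
The person who drives a motorcycle is narrowed to house 2 or 3; consider each.
Placing it in house 3 leads to a contradiction, so it's in house 2.
Clue 2 places the person with the beech tree in house 2.
So house 3 gets sedan for vehicle.
The turtle owner is in house 4 (clue 10).
The person with the elm tree is in house 3 (clue 10).
The only tree still possible for house 1 is pine.
House 4's tree must be cedar (nothing else left).
By clue 6, the rock fan is in house 2.
By clue 9, the metal fan is in house 3.
House 3 pet: only bird fits.
So house 4 gets classical for music genre.
The rabbit owner is in house 2 (clue 3).
House 1's pet must be cat (nothing else left).
So: house 1 = hatchback/cat/pine/pop, house 2 = motorcycle/rabbit/beech/rock, house 3 = sedan/bird/elm/metal, house 4 = scooter/turtle/cedar/classical.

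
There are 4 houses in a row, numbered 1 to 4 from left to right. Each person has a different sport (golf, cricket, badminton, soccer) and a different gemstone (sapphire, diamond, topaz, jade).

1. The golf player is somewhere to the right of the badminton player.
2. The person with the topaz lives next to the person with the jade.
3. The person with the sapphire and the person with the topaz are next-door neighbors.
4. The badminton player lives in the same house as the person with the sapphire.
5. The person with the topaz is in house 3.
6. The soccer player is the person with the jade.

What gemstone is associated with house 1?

By clue 5, the person with the topaz is in house 3.
Clue 3 places the person with the sapphire in house 2.
The badminton player is in house 2 (clue 4).
The only sport still possible for house 1 is cricket.
House 3 sport: only golf fits.
That leaves soccer as the sport for house 4.
House 1's gemstone must be diamond (nothing else left).
House 4 gemstone: only jade fits.
So: house 1 = cricket/diamond, house 2 = badminton/sapphire, house 3 = golf/topaz, house 4 = soccer/jade.

diamond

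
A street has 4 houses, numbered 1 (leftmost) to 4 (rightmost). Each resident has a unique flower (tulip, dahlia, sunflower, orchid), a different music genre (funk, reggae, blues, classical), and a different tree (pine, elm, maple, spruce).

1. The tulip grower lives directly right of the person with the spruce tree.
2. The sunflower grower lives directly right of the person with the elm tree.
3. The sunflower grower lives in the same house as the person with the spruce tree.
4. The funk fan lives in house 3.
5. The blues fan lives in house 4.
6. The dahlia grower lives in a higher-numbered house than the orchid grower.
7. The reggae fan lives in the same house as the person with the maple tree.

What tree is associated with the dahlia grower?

elm

Clue 4: the funk fan is in house 3.
The blues fan is in house 4 (clue 5).
House 1's flower must be orchid (nothing else left).
The only tree still possible for house 4 is pine.
The only tree still possible for house 3 is spruce.
Clue 1 places the tulip grower in house 4.
Clue 3 places the sunflower grower in house 3.
House 2 flower: only dahlia fits.
From clue 2, the person with the elm tree must be in house 2.
House 1 tree: only maple fits.
By clue 7, the reggae fan is in house 1.
That leaves classical as the music genre for house 2.
So: house 1 = orchid/reggae/maple, house 2 = dahlia/classical/elm, house 3 = sunflower/funk/spruce, house 4 = tulip/blues/pine.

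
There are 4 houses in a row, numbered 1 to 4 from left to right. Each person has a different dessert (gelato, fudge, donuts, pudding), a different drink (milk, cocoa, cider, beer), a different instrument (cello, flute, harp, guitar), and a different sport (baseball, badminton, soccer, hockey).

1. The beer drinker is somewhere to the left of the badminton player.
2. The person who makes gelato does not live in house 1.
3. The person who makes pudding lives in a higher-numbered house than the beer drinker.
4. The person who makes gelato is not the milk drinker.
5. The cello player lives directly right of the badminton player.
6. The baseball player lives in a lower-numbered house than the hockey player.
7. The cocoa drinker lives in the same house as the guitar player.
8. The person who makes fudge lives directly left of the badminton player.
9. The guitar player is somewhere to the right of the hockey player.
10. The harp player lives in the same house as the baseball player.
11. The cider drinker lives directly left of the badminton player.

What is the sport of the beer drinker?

That leaves soccer as the sport for house 4.
House 1 sport: only baseball fits.
Clue 10: the harp player is in house 1.
House 2's instrument must be flute (nothing else left).
The person who makes fudge is narrowed to house 1 or 2; consider each.
Placing it in house 1 leads to a contradiction, so it's in house 2.
From clue 8, the badminton player must be in house 3.
Clue 11 places the cider drinker in house 2.
That leaves donuts as the dessert for house 1.
The only drink still possible for house 1 is beer.
So house 2 gets hockey for sport.
From clue 5, the cello player must be in house 4.
House 3 instrument: only guitar fits.
Clue 7: the cocoa drinker is in house 3.
So house 4 gets milk for drink.
Clue 4 places the person who makes gelato in house 3.
So house 4 gets pudding for dessert.
So: house 1 = donuts/beer/harp/baseball, house 2 = fudge/cider/flute/hockey, house 3 = gelato/cocoa/guitar/badminton, house 4 = pudding/milk/cello/soccer.

baseball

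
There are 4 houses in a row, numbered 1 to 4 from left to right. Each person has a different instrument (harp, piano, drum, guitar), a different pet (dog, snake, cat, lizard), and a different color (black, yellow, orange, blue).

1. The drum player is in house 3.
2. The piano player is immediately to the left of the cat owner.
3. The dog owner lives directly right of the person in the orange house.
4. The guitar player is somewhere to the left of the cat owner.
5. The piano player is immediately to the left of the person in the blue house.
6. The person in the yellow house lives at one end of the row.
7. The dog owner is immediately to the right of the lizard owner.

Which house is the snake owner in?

From clue 1, the drum player must be in house 3.
The only instrument still possible for house 4 is harp.
The guitar player is narrowed to house 1 or 2; consider each.
Placing it in house 2 leads to a contradiction, so it's in house 1.
House 2 instrument: only piano fits.
From clue 2, the cat owner must be in house 3.
Clue 5 places the person in the blue house in house 3.
The dog owner is in house 2 (clue 3).
The person in the orange house is in house 1 (clue 3).
Clue 7 places the lizard owner in house 1.
The only pet still possible for house 4 is snake.
That leaves black as the color for house 2.
House 4's color must be yellow (nothing else left).
So: house 1 = guitar/lizard/orange, house 2 = piano/dog/black, house 3 = drum/cat/blue, house 4 = harp/snake/yellow.

4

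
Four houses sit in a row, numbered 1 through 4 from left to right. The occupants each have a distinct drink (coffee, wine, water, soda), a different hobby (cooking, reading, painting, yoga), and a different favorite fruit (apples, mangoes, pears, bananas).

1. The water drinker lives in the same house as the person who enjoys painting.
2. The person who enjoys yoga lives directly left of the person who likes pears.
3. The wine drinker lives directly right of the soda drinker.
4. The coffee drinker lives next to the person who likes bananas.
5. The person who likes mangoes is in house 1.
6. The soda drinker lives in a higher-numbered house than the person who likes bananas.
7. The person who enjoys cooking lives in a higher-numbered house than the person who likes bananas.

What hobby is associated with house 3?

Clue 5: the person who likes mangoes is in house 1.
So house 2 gets bananas for favorite fruit.
Clue 6 places the soda drinker in house 3.
So house 2 gets water for drink.
The only drink still possible for house 4 is wine.
By clue 1, the person who enjoys painting is in house 2.
The only drink still possible for house 1 is coffee.
So house 1 gets reading for hobby.
House 3 hobby: only yoga fits.
House 4 hobby: only cooking fits.
Clue 2: the person who likes pears is in house 4.
So house 3 gets apples for favorite fruit.
So: house 1 = coffee/reading/mangoes, house 2 = water/painting/bananas, house 3 = soda/yoga/apples, house 4 = wine/cooking/pears.

yoga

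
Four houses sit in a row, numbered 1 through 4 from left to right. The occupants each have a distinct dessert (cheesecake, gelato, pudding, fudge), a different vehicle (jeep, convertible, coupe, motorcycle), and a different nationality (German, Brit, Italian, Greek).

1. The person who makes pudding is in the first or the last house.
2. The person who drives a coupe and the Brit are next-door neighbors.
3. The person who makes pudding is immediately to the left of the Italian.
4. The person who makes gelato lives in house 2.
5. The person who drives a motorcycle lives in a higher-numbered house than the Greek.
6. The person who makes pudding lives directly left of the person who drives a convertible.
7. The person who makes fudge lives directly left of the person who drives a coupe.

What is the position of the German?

4

By clue 3, the person who makes pudding is in house 1.
Clue 3: the Italian is in house 2.
From clue 4, the person who makes gelato must be in house 2.
Clue 6 places the person who drives a convertible in house 2.
So house 3 gets fudge for dessert.
The only dessert still possible for house 4 is cheesecake.
House 1 vehicle: only jeep fits.
From clue 7, the person who drives a coupe must be in house 4.
House 3 vehicle: only motorcycle fits.
The Brit is in house 3 (clue 2).
Clue 5 places the Greek in house 1.
House 4 nationality: only German fits.
So: house 1 = pudding/jeep/Greek, house 2 = gelato/convertible/Italian, house 3 = fudge/motorcycle/Brit, house 4 = cheesecake/coupe/German.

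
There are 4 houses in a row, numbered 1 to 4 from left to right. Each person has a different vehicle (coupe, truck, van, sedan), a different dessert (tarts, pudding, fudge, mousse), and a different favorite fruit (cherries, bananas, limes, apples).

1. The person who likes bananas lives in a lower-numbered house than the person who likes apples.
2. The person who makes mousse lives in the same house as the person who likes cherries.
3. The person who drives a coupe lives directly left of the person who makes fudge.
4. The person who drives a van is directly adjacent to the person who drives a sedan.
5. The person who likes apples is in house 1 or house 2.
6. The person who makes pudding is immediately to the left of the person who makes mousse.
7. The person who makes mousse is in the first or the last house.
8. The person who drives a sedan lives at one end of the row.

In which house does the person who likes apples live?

The person who likes apples is in house 2 (clue 5).
Clue 7 places the person who makes mousse in house 4.
Clue 1: the person who likes bananas is in house 1.
Clue 2 places the person who likes cherries in house 4.
From clue 6, the person who makes pudding must be in house 3.
That leaves tarts as the dessert for house 1.
That leaves fudge as the dessert for house 2.
That leaves limes as the favorite fruit for house 3.
The person who drives a coupe is in house 1 (clue 3).
The only vehicle still possible for house 4 is sedan.
From clue 4, the person who drives a van must be in house 3.
House 2's vehicle must be truck (nothing else left).
So: house 1 = coupe/tarts/bananas, house 2 = truck/fudge/apples, house 3 = van/pudding/limes, house 4 = sedan/mousse/cherries.

2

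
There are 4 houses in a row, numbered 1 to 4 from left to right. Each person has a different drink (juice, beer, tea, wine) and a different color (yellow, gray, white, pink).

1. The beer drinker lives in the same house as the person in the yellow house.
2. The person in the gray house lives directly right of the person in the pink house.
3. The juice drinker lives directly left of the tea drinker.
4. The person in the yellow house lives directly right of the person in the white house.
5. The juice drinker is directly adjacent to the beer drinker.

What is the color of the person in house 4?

gray

The beer drinker is narrowed to house 2 or 3 or 4; consider each.
Placing it in house 3 and house 4 leads to a contradiction, so it's in house 2.
Clue 1 places the person in the yellow house in house 2.
From clue 4, the person in the white house must be in house 1.
House 3's color must be pink (nothing else left).
The only color still possible for house 4 is gray.
Clue 3 places the juice drinker in house 3.
From clue 3, the tea drinker must be in house 4.
So house 1 gets wine for drink.
So: house 1 = wine/white, house 2 = beer/yellow, house 3 = juice/pink, house 4 = tea/gray.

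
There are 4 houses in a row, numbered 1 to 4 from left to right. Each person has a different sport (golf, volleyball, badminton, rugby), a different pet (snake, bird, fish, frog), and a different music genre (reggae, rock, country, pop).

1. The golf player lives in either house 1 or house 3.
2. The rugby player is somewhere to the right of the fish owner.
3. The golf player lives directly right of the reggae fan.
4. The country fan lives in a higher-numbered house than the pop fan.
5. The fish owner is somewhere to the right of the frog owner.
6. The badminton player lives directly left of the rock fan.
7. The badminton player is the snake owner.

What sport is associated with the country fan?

rugby

Clue 3: the golf player is in house 3.
Clue 3 places the reggae fan in house 2.
House 4 pet: only bird fits.
So house 1 gets pop for music genre.
By clue 2, the rugby player is in house 4.
Clue 6: the badminton player is in house 2.
Clue 6 places the rock fan in house 3.
Clue 7: the snake owner is in house 2.
The only sport still possible for house 1 is volleyball.
House 1 pet: only frog fits.
That leaves fish as the pet for house 3.
That leaves country as the music genre for house 4.
So: house 1 = volleyball/frog/pop, house 2 = badminton/snake/reggae, house 3 = golf/fish/rock, house 4 = rugby/bird/country.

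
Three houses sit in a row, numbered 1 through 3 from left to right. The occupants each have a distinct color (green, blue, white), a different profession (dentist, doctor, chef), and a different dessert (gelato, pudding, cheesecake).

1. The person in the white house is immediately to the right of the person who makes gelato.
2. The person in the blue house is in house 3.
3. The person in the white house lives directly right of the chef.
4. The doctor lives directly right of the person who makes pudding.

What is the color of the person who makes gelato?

green

Clue 2 places the person in the blue house in house 3.
That leaves green as the color for house 1.
So house 2 gets white for color.
So house 3 gets cheesecake for dessert.
Clue 1 places the person who makes gelato in house 1.
Clue 3 places the chef in house 1.
So house 2 gets pudding for dessert.
Clue 4 places the doctor in house 3.
House 2 profession: only dentist fits.
So: house 1 = green/chef/gelato, house 2 = white/dentist/pudding, house 3 = blue/doctor/cheesecake.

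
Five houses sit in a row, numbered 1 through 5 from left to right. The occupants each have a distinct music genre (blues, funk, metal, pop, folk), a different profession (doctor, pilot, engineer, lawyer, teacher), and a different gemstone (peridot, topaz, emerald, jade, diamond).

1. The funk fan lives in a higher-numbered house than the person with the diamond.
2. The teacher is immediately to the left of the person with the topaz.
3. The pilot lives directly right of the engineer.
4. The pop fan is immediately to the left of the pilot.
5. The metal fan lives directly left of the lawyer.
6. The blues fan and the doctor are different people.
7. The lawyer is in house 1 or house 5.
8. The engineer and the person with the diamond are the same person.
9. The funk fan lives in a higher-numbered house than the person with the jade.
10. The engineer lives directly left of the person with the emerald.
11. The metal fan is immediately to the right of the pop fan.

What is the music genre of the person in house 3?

pop

Clue 7: the lawyer is in house 5.
The metal fan is in house 4 (clue 5).
The pop fan is in house 3 (clue 11).
Clue 4 places the pilot in house 4.
Clue 3: the engineer is in house 3.
Clue 8 places the person with the diamond in house 3.
Clue 10: the person with the emerald is in house 4.
The only gemstone still possible for house 5 is peridot.
The funk fan is in house 5 (clue 1).
By clue 2, the teacher is in house 1.
That leaves doctor as the profession for house 2.
That leaves jade as the gemstone for house 1.
That leaves topaz as the gemstone for house 2.
From clue 6, the blues fan must be in house 1.
That leaves folk as the music genre for house 2.
So: house 1 = blues/teacher/jade, house 2 = folk/doctor/topaz, house 3 = pop/engineer/diamond, house 4 = metal/pilot/emerald, house 5 = funk/lawyer/peridot.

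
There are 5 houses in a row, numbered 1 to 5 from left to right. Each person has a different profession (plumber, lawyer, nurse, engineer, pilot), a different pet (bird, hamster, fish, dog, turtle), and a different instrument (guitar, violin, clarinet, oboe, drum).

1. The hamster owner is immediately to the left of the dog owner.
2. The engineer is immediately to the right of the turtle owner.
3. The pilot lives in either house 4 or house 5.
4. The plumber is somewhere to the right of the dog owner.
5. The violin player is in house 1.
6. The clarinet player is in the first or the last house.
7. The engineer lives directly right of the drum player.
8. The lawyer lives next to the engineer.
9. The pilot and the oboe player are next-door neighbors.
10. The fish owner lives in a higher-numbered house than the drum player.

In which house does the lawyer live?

From clue 5, the violin player must be in house 1.
House 5 instrument: only clarinet fits.
The only profession still possible for house 1 is nurse.
That leaves lawyer as the profession for house 2.
By clue 8, the engineer is in house 3.
From clue 2, the turtle owner must be in house 2.
By clue 7, the drum player is in house 2.
By clue 1, the hamster owner is in house 3.
By clue 1, the dog owner is in house 4.
From clue 4, the plumber must be in house 5.
So house 4 gets pilot for profession.
House 1 pet: only bird fits.
So house 5 gets fish for pet.
Clue 9 places the oboe player in house 3.
House 4 instrument: only guitar fits.
So: house 1 = nurse/bird/violin, house 2 = lawyer/turtle/drum, house 3 = engineer/hamster/oboe, house 4 = pilot/dog/guitar, house 5 = plumber/fish/clarinet.

2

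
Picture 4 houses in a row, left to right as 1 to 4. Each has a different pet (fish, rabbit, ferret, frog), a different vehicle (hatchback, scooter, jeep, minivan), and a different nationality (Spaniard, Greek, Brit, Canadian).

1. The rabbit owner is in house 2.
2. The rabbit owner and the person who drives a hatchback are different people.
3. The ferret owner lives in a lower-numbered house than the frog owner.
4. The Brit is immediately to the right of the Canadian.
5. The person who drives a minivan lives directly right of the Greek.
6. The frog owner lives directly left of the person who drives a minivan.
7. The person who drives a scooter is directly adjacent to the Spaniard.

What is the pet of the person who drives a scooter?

frog

The rabbit owner is in house 2 (clue 1).
So house 3 gets frog for pet.
House 4's pet must be fish (nothing else left).
Clue 6: the person who drives a minivan is in house 4.
House 1's pet must be ferret (nothing else left).
Clue 5 places the Greek in house 3.
Clue 4: the Brit is in house 2.
Clue 4: the Canadian is in house 1.
The only nationality still possible for house 4 is Spaniard.
The person who drives a scooter is in house 3 (clue 7).
That leaves jeep as the vehicle for house 2.
House 1 vehicle: only hatchback fits.
So: house 1 = ferret/hatchback/Canadian, house 2 = rabbit/jeep/Brit, house 3 = frog/scooter/Greek, house 4 = fish/minivan/Spaniard.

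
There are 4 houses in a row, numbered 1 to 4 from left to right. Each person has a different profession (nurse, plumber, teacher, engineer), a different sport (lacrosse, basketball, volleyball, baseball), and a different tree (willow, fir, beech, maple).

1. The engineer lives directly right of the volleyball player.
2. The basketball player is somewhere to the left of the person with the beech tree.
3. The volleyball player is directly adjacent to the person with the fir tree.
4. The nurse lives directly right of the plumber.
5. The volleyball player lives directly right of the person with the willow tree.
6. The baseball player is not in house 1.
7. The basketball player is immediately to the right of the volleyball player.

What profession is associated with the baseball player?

The basketball player is in house 3 (clue 7).
Clue 7 places the volleyball player in house 2.
The only sport still possible for house 1 is lacrosse.
House 4 sport: only baseball fits.
Clue 1 places the engineer in house 3.
By clue 2, the person with the beech tree is in house 4.
The person with the willow tree is in house 1 (clue 5).
House 2 tree: only maple fits.
House 3's tree must be fir (nothing else left).
Clue 4: the nurse is in house 2.
The plumber is in house 1 (clue 4).
The only profession still possible for house 4 is teacher.
So: house 1 = plumber/lacrosse/willow, house 2 = nurse/volleyball/maple, house 3 = engineer/basketball/fir, house 4 = teacher/baseball/beech.

teacher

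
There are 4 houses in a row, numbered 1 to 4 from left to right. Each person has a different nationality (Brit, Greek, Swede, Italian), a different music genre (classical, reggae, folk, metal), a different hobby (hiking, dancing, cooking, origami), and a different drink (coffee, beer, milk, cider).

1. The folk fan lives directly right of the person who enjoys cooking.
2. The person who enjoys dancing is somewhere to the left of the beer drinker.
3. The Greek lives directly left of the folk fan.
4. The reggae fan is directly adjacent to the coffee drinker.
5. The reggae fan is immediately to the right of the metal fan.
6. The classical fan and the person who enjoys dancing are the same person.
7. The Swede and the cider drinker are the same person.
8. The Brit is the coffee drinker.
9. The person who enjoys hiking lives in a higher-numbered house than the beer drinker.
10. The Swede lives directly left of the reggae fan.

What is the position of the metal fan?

2

The classical fan is narrowed to house 1 or 2; consider each.
Placing it in house 2 leads to a contradiction, so it's in house 1.
The person who enjoys dancing is in house 1 (clue 6).
House 2 music genre: only metal fits.
From clue 5, the reggae fan must be in house 3.
Clue 10 places the Swede in house 2.
So house 1 gets Italian for nationality.
House 4's nationality must be Brit (nothing else left).
So house 4 gets folk for music genre.
The only drink still possible for house 1 is milk.
That leaves coffee as the drink for house 4.
The person who enjoys cooking is in house 3 (clue 1).
Clue 7: the cider drinker is in house 2.
That leaves Greek as the nationality for house 3.
So house 2 gets origami for hobby.
House 4 hobby: only hiking fits.
The only drink still possible for house 3 is beer.
So: house 1 = Italian/classical/dancing/milk, house 2 = Swede/metal/origami/cider, house 3 = Greek/reggae/cooking/beer, house 4 = Brit/folk/hiking/coffee.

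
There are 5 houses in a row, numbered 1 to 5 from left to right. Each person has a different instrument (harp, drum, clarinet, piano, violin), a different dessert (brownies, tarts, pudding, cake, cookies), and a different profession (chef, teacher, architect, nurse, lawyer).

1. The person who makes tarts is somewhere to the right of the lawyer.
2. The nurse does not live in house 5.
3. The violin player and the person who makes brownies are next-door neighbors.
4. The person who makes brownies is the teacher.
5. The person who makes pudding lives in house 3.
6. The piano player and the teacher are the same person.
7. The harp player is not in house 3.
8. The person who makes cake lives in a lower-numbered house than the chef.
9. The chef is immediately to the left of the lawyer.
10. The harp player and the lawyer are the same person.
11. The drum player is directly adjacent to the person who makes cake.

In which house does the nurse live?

2

By clue 5, the person who makes pudding is in house 3.
The harp player is in house 4 (clue 10).
By clue 10, the lawyer is in house 4.
By clue 1, the person who makes tarts is in house 5.
Clue 9: the chef is in house 3.
So house 4 gets cookies for dessert.
The only profession still possible for house 5 is architect.
House 5 instrument: only clarinet fits.
The piano player is narrowed to house 1 or 2; consider each.
Placing it in house 2 leads to a contradiction, so it's in house 1.
Clue 6: the teacher is in house 1.
The only profession still possible for house 2 is nurse.
From clue 4, the person who makes brownies must be in house 1.
House 2's dessert must be cake (nothing else left).
Clue 3: the violin player is in house 2.
Clue 11: the drum player is in house 3.
So: house 1 = piano/brownies/teacher, house 2 = violin/cake/nurse, house 3 = drum/pudding/chef, house 4 = harp/cookies/lawyer, house 5 = clarinet/tarts/architect.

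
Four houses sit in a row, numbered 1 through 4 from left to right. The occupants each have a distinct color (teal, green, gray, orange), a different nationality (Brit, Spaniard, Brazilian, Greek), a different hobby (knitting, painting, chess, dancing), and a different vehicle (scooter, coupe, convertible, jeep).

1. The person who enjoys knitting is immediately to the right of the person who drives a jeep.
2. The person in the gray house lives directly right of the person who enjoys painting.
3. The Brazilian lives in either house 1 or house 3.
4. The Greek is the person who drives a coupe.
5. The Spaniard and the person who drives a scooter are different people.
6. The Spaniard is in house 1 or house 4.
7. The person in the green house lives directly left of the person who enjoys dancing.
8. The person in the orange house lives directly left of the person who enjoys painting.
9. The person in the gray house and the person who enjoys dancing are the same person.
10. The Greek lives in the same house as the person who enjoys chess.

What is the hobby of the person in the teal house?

That leaves chess as the hobby for house 1.
Clue 10 places the Greek in house 1.
The only nationality still possible for house 2 is Brit.
That leaves Brazilian as the nationality for house 3.
So house 4 gets Spaniard for nationality.
Clue 4: the person who drives a coupe is in house 1.
So house 4 gets convertible for vehicle.
House 2's hobby must be painting (nothing else left).
By clue 2, the person in the gray house is in house 3.
From clue 8, the person in the orange house must be in house 1.
Clue 9 places the person who enjoys dancing in house 3.
So house 4 gets teal for color.
House 4's hobby must be knitting (nothing else left).
Clue 1 places the person who drives a jeep in house 3.
That leaves green as the color for house 2.
That leaves scooter as the vehicle for house 2.
So: house 1 = orange/Greek/chess/coupe, house 2 = green/Brit/painting/scooter, house 3 = gray/Brazilian/dancing/jeep, house 4 = teal/Spaniard/knitting/convertible.

knitting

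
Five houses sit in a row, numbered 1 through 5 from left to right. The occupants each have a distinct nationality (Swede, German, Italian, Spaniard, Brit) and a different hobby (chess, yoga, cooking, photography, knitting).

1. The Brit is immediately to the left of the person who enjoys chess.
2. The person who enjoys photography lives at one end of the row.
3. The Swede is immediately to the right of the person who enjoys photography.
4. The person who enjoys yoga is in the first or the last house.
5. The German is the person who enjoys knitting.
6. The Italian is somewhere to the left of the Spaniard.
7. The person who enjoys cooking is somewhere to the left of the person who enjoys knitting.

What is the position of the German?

4

From clue 3, the Swede must be in house 2.
Clue 3 places the person who enjoys photography in house 1.
House 5's hobby must be yoga (nothing else left).
House 5 nationality: only Spaniard fits.
The Brit is narrowed to house 1 or 3; consider each.
Placing it in house 3 leads to a contradiction, so it's in house 1.
The person who enjoys chess is in house 2 (clue 1).
House 3 hobby: only cooking fits.
So house 4 gets knitting for hobby.
By clue 5, the German is in house 4.
That leaves Italian as the nationality for house 3.
So: house 1 = Brit/photography, house 2 = Swede/chess, house 3 = Italian/cooking, house 4 = German/knitting, house 5 = Spaniard/yoga.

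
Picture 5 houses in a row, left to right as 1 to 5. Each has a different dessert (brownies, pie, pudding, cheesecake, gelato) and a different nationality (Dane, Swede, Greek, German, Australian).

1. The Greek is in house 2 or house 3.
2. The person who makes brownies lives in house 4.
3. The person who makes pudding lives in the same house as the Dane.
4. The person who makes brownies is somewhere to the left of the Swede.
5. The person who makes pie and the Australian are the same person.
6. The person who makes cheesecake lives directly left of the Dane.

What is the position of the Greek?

Clue 2: the person who makes brownies is in house 4.
Clue 4 places the Swede in house 5.
House 5 dessert: only gelato fits.
So house 4 gets German for nationality.
That leaves Australian as the nationality for house 1.
Clue 5: the person who makes pie is in house 1.
That leaves cheesecake as the dessert for house 2.
The only dessert still possible for house 3 is pudding.
From clue 3, the Dane must be in house 3.
The only nationality still possible for house 2 is Greek.
So: house 1 = pie/Australian, house 2 = cheesecake/Greek, house 3 = pudding/Dane, house 4 = brownies/German, house 5 = gelato/Swede.

2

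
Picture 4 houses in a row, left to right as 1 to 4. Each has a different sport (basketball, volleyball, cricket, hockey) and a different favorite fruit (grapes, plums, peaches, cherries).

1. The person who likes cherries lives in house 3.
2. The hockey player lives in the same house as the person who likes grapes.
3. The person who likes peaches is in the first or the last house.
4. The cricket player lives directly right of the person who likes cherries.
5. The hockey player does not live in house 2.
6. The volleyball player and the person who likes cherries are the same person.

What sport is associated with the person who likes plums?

basketball

Clue 1 places the person who likes cherries in house 3.
Clue 4 places the cricket player in house 4.
The volleyball player is in house 3 (clue 6).
House 1's sport must be hockey (nothing else left).
That leaves basketball as the sport for house 2.
By clue 2, the person who likes grapes is in house 1.
House 2 favorite fruit: only plums fits.
So house 4 gets peaches for favorite fruit.
So: house 1 = hockey/grapes, house 2 = basketball/plums, house 3 = volleyball/cherries, house 4 = cricket/peaches.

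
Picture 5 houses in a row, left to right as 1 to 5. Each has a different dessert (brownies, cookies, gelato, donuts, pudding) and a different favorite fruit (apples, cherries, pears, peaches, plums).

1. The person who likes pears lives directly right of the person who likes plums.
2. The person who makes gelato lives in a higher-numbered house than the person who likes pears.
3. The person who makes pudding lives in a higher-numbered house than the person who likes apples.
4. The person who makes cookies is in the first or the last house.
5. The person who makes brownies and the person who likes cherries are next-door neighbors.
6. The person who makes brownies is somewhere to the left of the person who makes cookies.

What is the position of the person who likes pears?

By clue 6, the person who makes cookies is in house 5.
The person who makes gelato is narrowed to house 3 or 4; consider each.
Placing it in house 3 leads to a contradiction, so it's in house 4.
House 5's favorite fruit must be peaches (nothing else left).
House 4's favorite fruit must be cherries (nothing else left).
From clue 5, the person who makes brownies must be in house 3.
House 1's dessert must be donuts (nothing else left).
That leaves pudding as the dessert for house 2.
House 3's favorite fruit must be pears (nothing else left).
By clue 1, the person who likes plums is in house 2.
Clue 3 places the person who likes apples in house 1.
So: house 1 = donuts/apples, house 2 = pudding/plums, house 3 = brownies/pears, house 4 = gelato/cherries, house 5 = cookies/peaches.

3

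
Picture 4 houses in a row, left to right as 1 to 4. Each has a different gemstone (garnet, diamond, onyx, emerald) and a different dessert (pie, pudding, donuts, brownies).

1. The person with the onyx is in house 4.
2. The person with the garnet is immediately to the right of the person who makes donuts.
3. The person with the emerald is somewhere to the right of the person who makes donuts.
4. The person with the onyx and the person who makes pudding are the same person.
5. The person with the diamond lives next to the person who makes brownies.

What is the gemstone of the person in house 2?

Clue 1 places the person with the onyx in house 4.
From clue 4, the person who makes pudding must be in house 4.
That leaves diamond as the gemstone for house 1.
The person who makes brownies is in house 2 (clue 5).
The only dessert still possible for house 3 is pie.
Clue 2: the person with the garnet is in house 2.
So house 3 gets emerald for gemstone.
That leaves donuts as the dessert for house 1.
So: house 1 = diamond/donuts, house 2 = garnet/brownies, house 3 = emerald/pie, house 4 = onyx/pudding.

garnet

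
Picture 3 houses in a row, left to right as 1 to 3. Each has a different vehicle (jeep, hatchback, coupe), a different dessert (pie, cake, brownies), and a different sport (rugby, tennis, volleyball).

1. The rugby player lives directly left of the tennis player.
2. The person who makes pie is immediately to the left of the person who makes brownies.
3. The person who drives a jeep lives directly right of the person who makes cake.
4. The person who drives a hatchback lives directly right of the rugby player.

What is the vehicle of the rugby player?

jeep

So house 1 gets coupe for vehicle.
That leaves brownies as the dessert for house 3.
Clue 2: the person who makes pie is in house 2.
House 1's dessert must be cake (nothing else left).
From clue 3, the person who drives a jeep must be in house 2.
That leaves hatchback as the vehicle for house 3.
By clue 4, the rugby player is in house 2.
So house 1 gets volleyball for sport.
So house 3 gets tennis for sport.
So: house 1 = coupe/cake/volleyball, house 2 = jeep/pie/rugby, house 3 = hatchback/brownies/tennis.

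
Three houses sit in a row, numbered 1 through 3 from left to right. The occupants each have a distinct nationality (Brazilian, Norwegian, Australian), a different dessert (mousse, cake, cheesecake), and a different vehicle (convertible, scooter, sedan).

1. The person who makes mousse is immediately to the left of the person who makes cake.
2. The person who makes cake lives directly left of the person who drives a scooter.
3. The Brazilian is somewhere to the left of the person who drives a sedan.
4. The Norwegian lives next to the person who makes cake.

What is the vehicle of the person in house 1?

convertible

From clue 2, the person who makes cake must be in house 2.
Clue 2: the person who drives a scooter is in house 3.
So house 3 gets cheesecake for dessert.
House 1 vehicle: only convertible fits.
That leaves sedan as the vehicle for house 2.
Clue 3: the Brazilian is in house 1.
House 2's nationality must be Australian (nothing else left).
House 3 nationality: only Norwegian fits.
So house 1 gets mousse for dessert.
So: house 1 = Brazilian/mousse/convertible, house 2 = Australian/cake/sedan, house 3 = Norwegian/cheesecake/scooter.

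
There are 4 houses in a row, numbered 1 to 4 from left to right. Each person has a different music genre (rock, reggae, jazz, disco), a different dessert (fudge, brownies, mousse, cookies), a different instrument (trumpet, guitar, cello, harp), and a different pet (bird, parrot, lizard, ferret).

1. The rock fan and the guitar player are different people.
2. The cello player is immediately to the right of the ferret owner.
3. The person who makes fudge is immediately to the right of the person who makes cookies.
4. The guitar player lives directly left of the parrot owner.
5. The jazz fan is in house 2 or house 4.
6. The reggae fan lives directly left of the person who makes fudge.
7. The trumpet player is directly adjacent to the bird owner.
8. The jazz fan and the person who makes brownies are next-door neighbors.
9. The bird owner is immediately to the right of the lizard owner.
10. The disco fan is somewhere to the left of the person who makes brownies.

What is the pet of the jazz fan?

From clue 10, the person who makes brownies must be in house 3.
From clue 3, the person who makes fudge must be in house 2.
From clue 3, the person who makes cookies must be in house 1.
From clue 6, the reggae fan must be in house 1.
So house 2 gets disco for music genre.
House 3's music genre must be rock (nothing else left).
That leaves jazz as the music genre for house 4.
That leaves mousse as the dessert for house 4.
So house 4 gets bird for pet.
Clue 7 places the trumpet player in house 3.
By clue 9, the lizard owner is in house 3.
So house 1 gets ferret for pet.
So house 2 gets parrot for pet.
Clue 2: the cello player is in house 2.
From clue 4, the guitar player must be in house 1.
House 4's instrument must be harp (nothing else left).
So: house 1 = reggae/cookies/guitar/ferret, house 2 = disco/fudge/cello/parrot, house 3 = rock/brownies/trumpet/lizard, house 4 = jazz/mousse/harp/bird.

bird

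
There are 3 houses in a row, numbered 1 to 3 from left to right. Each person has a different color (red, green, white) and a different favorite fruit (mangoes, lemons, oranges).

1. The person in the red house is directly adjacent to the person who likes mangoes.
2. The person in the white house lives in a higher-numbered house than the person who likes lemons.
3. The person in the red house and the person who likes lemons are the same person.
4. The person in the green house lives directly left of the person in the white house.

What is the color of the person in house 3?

white

So house 3 gets white for color.
From clue 4, the person in the green house must be in house 2.
House 1 color: only red fits.
Clue 1: the person who likes mangoes is in house 2.
From clue 3, the person who likes lemons must be in house 1.
That leaves oranges as the favorite fruit for house 3.
So: house 1 = red/lemons, house 2 = green/mangoes, house 3 = white/oranges.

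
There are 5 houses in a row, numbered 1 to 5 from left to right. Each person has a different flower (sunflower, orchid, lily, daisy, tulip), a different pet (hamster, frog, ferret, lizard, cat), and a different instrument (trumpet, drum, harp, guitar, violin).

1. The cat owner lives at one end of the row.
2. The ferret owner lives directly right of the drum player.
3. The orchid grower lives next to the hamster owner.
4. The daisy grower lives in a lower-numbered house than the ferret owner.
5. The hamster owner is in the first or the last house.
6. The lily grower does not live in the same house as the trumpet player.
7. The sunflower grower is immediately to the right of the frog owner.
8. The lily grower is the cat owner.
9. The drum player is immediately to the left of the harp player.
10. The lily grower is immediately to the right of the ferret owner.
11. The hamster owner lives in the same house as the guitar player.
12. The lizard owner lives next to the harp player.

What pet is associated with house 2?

The lily grower is in house 5 (clue 10).
Clue 10: the ferret owner is in house 4.
Clue 2 places the drum player in house 3.
Clue 8: the cat owner is in house 5.
Clue 9 places the harp player in house 4.
House 2 pet: only frog fits.
House 3 pet: only lizard fits.
By clue 3, the orchid grower is in house 2.
From clue 7, the sunflower grower must be in house 3.
By clue 11, the guitar player is in house 1.
House 1's flower must be daisy (nothing else left).
House 4 flower: only tulip fits.
The only pet still possible for house 1 is hamster.
So house 5 gets violin for instrument.
House 2 instrument: only trumpet fits.
So: house 1 = daisy/hamster/guitar, house 2 = orchid/frog/trumpet, house 3 = sunflower/lizard/drum, house 4 = tulip/ferret/harp, house 5 = lily/cat/violin.

frog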